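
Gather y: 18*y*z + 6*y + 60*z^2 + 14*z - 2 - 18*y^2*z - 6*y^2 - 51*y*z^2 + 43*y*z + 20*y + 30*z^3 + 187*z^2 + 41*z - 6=y^2*(-18*z - 6) + y*(-51*z^2 + 61*z + 26) + 30*z^3 + 247*z^2 + 55*z - 8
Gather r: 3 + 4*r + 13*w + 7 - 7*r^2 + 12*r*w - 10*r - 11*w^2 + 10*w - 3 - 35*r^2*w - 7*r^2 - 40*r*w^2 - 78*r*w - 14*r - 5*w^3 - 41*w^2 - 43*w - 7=r^2*(-35*w - 14) + r*(-40*w^2 - 66*w - 20) - 5*w^3 - 52*w^2 - 20*w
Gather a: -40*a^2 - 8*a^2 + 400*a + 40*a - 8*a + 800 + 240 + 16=-48*a^2 + 432*a + 1056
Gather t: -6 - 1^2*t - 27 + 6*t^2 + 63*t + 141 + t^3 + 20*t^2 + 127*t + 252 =t^3 + 26*t^2 + 189*t + 360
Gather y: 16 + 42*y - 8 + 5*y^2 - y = 5*y^2 + 41*y + 8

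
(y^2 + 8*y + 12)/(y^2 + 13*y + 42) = (y + 2)/(y + 7)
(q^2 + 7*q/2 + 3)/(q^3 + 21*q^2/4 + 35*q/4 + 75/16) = 8*(q + 2)/(8*q^2 + 30*q + 25)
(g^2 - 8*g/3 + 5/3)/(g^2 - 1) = (g - 5/3)/(g + 1)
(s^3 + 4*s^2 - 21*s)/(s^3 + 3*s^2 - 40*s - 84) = s*(s - 3)/(s^2 - 4*s - 12)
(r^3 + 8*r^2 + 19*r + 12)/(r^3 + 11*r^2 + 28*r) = (r^2 + 4*r + 3)/(r*(r + 7))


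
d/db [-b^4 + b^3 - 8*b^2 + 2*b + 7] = -4*b^3 + 3*b^2 - 16*b + 2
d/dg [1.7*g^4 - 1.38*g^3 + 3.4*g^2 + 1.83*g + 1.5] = 6.8*g^3 - 4.14*g^2 + 6.8*g + 1.83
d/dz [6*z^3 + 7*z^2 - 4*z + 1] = 18*z^2 + 14*z - 4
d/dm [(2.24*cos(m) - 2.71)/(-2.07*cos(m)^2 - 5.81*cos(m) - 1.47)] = (-4.6368*cos(m)^2 + 11.2194*cos(m) + 19.0379)*sin(m)/(4.2849*cos(m)^4 + 24.0534*cos(m)^3 + 39.8419*cos(m)^2 + 17.0814*cos(m) + 2.1609)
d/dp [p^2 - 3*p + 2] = 2*p - 3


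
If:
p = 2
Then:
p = 2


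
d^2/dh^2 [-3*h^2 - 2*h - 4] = -6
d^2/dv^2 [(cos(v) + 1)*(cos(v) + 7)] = -8*cos(v) - 2*cos(2*v)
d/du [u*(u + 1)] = 2*u + 1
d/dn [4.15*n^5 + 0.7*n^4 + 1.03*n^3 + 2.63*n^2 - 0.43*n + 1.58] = 20.75*n^4 + 2.8*n^3 + 3.09*n^2 + 5.26*n - 0.43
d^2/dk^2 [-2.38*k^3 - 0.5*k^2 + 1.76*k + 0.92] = -14.28*k - 1.0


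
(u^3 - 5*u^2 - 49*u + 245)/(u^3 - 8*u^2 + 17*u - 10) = (u^2 - 49)/(u^2 - 3*u + 2)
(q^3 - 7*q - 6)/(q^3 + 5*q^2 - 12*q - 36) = (q + 1)/(q + 6)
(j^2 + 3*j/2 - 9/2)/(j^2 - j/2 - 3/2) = (j + 3)/(j + 1)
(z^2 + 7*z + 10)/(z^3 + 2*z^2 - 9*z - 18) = (z + 5)/(z^2 - 9)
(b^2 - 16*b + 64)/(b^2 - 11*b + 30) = (b^2 - 16*b + 64)/(b^2 - 11*b + 30)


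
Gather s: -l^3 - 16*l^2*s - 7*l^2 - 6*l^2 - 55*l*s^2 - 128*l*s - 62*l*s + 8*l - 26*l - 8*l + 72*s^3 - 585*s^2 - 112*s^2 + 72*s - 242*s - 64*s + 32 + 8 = -l^3 - 13*l^2 - 26*l + 72*s^3 + s^2*(-55*l - 697) + s*(-16*l^2 - 190*l - 234) + 40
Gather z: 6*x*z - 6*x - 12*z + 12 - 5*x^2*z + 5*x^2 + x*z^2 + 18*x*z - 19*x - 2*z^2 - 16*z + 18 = 5*x^2 - 25*x + z^2*(x - 2) + z*(-5*x^2 + 24*x - 28) + 30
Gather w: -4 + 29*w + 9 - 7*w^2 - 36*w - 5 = -7*w^2 - 7*w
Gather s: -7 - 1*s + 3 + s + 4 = 0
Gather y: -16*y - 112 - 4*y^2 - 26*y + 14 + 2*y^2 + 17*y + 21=-2*y^2 - 25*y - 77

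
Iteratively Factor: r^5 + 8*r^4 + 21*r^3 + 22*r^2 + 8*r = (r + 1)*(r^4 + 7*r^3 + 14*r^2 + 8*r) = (r + 1)^2*(r^3 + 6*r^2 + 8*r) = (r + 1)^2*(r + 2)*(r^2 + 4*r) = r*(r + 1)^2*(r + 2)*(r + 4)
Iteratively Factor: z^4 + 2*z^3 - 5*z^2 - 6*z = (z + 3)*(z^3 - z^2 - 2*z) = (z - 2)*(z + 3)*(z^2 + z) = (z - 2)*(z + 1)*(z + 3)*(z)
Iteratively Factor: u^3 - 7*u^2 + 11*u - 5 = (u - 5)*(u^2 - 2*u + 1) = (u - 5)*(u - 1)*(u - 1)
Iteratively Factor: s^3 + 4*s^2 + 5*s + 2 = (s + 2)*(s^2 + 2*s + 1) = (s + 1)*(s + 2)*(s + 1)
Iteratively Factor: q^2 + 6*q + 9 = (q + 3)*(q + 3)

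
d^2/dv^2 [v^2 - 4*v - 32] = 2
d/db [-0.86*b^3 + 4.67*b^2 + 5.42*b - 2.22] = -2.58*b^2 + 9.34*b + 5.42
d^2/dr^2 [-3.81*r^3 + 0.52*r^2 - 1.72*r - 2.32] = 1.04 - 22.86*r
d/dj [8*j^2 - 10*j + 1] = 16*j - 10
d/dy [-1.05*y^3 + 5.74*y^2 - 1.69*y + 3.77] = -3.15*y^2 + 11.48*y - 1.69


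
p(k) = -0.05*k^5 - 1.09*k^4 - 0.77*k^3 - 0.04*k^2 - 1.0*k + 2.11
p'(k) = -0.25*k^4 - 4.36*k^3 - 2.31*k^2 - 0.08*k - 1.0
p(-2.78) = -35.68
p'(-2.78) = 60.11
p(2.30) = -43.49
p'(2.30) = -73.45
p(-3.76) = -134.05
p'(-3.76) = 148.44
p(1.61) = -10.68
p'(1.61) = -26.99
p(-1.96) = -4.93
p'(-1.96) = 19.42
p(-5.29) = -526.19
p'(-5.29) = 384.44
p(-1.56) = 0.50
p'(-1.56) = 8.57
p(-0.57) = 2.70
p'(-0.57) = -0.92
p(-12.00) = -8821.73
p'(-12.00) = 2017.40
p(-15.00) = -14605.64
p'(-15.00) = 1539.20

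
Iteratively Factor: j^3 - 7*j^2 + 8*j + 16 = (j + 1)*(j^2 - 8*j + 16) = (j - 4)*(j + 1)*(j - 4)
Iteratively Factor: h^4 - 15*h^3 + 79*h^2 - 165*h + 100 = (h - 5)*(h^3 - 10*h^2 + 29*h - 20) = (h - 5)*(h - 1)*(h^2 - 9*h + 20) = (h - 5)*(h - 4)*(h - 1)*(h - 5)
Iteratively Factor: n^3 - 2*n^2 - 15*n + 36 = (n + 4)*(n^2 - 6*n + 9) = (n - 3)*(n + 4)*(n - 3)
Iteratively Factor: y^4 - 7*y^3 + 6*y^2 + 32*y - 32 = (y + 2)*(y^3 - 9*y^2 + 24*y - 16) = (y - 4)*(y + 2)*(y^2 - 5*y + 4) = (y - 4)*(y - 1)*(y + 2)*(y - 4)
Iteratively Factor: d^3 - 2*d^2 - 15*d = (d + 3)*(d^2 - 5*d) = d*(d + 3)*(d - 5)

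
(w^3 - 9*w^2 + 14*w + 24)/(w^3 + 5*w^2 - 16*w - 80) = (w^2 - 5*w - 6)/(w^2 + 9*w + 20)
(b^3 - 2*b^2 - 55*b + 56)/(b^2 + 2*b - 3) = (b^2 - b - 56)/(b + 3)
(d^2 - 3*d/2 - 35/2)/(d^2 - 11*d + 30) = (d + 7/2)/(d - 6)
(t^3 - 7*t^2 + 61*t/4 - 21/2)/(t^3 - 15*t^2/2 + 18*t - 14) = (t - 3/2)/(t - 2)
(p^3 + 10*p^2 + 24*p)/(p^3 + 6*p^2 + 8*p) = (p + 6)/(p + 2)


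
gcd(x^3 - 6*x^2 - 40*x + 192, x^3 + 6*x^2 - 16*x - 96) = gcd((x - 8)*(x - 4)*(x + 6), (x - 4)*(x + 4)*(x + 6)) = x^2 + 2*x - 24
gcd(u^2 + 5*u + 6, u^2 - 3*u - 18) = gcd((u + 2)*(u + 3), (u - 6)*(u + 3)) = u + 3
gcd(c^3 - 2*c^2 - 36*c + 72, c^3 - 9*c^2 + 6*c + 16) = c - 2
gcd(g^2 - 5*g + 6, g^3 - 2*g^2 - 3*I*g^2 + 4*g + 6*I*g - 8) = g - 2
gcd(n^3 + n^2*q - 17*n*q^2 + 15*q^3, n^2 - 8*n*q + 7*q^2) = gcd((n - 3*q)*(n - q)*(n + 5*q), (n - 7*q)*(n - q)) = -n + q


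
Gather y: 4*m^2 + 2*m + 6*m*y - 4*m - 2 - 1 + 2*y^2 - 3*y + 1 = 4*m^2 - 2*m + 2*y^2 + y*(6*m - 3) - 2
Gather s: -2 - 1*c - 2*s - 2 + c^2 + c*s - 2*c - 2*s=c^2 - 3*c + s*(c - 4) - 4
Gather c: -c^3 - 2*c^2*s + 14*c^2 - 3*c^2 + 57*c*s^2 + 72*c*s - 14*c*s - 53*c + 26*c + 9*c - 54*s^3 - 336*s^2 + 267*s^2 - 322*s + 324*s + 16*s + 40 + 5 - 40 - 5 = -c^3 + c^2*(11 - 2*s) + c*(57*s^2 + 58*s - 18) - 54*s^3 - 69*s^2 + 18*s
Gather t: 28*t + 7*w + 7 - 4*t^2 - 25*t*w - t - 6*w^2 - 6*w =-4*t^2 + t*(27 - 25*w) - 6*w^2 + w + 7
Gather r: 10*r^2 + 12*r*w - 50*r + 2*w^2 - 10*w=10*r^2 + r*(12*w - 50) + 2*w^2 - 10*w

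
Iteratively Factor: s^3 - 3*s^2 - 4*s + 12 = (s - 3)*(s^2 - 4) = (s - 3)*(s - 2)*(s + 2)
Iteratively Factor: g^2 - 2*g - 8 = (g + 2)*(g - 4)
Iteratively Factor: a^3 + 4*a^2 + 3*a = (a + 3)*(a^2 + a) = a*(a + 3)*(a + 1)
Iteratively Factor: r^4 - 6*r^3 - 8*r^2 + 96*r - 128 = (r - 4)*(r^3 - 2*r^2 - 16*r + 32) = (r - 4)*(r - 2)*(r^2 - 16) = (r - 4)*(r - 2)*(r + 4)*(r - 4)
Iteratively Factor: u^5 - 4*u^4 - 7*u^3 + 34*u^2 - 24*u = (u - 1)*(u^4 - 3*u^3 - 10*u^2 + 24*u) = (u - 4)*(u - 1)*(u^3 + u^2 - 6*u) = (u - 4)*(u - 1)*(u + 3)*(u^2 - 2*u) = (u - 4)*(u - 2)*(u - 1)*(u + 3)*(u)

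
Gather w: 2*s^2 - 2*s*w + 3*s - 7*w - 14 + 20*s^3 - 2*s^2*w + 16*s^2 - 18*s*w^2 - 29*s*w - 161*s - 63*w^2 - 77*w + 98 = 20*s^3 + 18*s^2 - 158*s + w^2*(-18*s - 63) + w*(-2*s^2 - 31*s - 84) + 84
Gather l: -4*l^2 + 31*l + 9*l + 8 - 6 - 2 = -4*l^2 + 40*l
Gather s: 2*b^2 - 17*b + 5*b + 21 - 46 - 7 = 2*b^2 - 12*b - 32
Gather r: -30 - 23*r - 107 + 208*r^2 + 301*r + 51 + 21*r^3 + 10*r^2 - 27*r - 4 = 21*r^3 + 218*r^2 + 251*r - 90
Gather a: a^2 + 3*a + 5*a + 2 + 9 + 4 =a^2 + 8*a + 15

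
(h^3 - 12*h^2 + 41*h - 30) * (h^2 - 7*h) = h^5 - 19*h^4 + 125*h^3 - 317*h^2 + 210*h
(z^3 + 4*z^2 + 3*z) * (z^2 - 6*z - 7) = z^5 - 2*z^4 - 28*z^3 - 46*z^2 - 21*z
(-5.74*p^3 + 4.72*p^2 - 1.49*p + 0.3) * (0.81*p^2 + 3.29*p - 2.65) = -4.6494*p^5 - 15.0614*p^4 + 29.5329*p^3 - 17.1671*p^2 + 4.9355*p - 0.795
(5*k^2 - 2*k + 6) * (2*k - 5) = 10*k^3 - 29*k^2 + 22*k - 30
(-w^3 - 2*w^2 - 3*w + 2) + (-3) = -w^3 - 2*w^2 - 3*w - 1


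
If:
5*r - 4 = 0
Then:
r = 4/5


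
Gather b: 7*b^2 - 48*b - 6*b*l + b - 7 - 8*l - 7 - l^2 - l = 7*b^2 + b*(-6*l - 47) - l^2 - 9*l - 14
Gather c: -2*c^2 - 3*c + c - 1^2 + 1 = -2*c^2 - 2*c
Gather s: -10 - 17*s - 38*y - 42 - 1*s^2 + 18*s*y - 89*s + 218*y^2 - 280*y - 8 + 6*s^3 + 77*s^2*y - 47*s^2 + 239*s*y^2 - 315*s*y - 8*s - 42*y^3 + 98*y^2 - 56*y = 6*s^3 + s^2*(77*y - 48) + s*(239*y^2 - 297*y - 114) - 42*y^3 + 316*y^2 - 374*y - 60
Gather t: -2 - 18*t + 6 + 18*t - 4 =0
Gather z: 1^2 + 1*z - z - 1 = 0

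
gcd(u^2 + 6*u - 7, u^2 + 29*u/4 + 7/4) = u + 7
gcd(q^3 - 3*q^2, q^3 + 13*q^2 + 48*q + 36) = 1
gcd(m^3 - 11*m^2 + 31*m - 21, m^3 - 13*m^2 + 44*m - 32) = m - 1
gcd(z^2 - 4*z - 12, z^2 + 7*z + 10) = z + 2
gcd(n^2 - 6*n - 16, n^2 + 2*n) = n + 2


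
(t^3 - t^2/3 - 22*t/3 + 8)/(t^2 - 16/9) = 3*(t^2 + t - 6)/(3*t + 4)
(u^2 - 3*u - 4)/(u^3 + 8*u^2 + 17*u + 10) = (u - 4)/(u^2 + 7*u + 10)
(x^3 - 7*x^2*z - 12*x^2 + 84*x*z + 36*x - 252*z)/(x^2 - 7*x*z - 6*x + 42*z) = x - 6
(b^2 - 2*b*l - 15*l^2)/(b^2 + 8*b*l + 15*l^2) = (b - 5*l)/(b + 5*l)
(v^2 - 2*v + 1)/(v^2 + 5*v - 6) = (v - 1)/(v + 6)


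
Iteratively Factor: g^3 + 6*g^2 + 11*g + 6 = (g + 1)*(g^2 + 5*g + 6) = (g + 1)*(g + 3)*(g + 2)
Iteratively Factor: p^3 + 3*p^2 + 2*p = (p)*(p^2 + 3*p + 2) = p*(p + 2)*(p + 1)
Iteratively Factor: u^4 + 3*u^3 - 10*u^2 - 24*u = (u + 2)*(u^3 + u^2 - 12*u) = u*(u + 2)*(u^2 + u - 12) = u*(u + 2)*(u + 4)*(u - 3)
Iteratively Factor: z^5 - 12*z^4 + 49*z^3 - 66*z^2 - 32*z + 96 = (z - 4)*(z^4 - 8*z^3 + 17*z^2 + 2*z - 24) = (z - 4)*(z - 3)*(z^3 - 5*z^2 + 2*z + 8) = (z - 4)*(z - 3)*(z + 1)*(z^2 - 6*z + 8) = (z - 4)^2*(z - 3)*(z + 1)*(z - 2)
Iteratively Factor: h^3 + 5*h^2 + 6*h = (h + 2)*(h^2 + 3*h) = (h + 2)*(h + 3)*(h)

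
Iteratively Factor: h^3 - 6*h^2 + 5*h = (h - 5)*(h^2 - h) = (h - 5)*(h - 1)*(h)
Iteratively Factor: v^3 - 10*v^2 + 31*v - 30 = (v - 5)*(v^2 - 5*v + 6) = (v - 5)*(v - 3)*(v - 2)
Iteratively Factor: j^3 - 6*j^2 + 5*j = (j)*(j^2 - 6*j + 5) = j*(j - 1)*(j - 5)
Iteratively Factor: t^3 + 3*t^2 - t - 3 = (t - 1)*(t^2 + 4*t + 3) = (t - 1)*(t + 3)*(t + 1)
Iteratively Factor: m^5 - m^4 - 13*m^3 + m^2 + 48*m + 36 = (m - 3)*(m^4 + 2*m^3 - 7*m^2 - 20*m - 12) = (m - 3)*(m + 2)*(m^3 - 7*m - 6) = (m - 3)*(m + 1)*(m + 2)*(m^2 - m - 6) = (m - 3)*(m + 1)*(m + 2)^2*(m - 3)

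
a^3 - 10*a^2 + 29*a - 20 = (a - 5)*(a - 4)*(a - 1)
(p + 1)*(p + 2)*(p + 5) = p^3 + 8*p^2 + 17*p + 10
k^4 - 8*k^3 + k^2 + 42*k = k*(k - 7)*(k - 3)*(k + 2)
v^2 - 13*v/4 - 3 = (v - 4)*(v + 3/4)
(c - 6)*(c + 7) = c^2 + c - 42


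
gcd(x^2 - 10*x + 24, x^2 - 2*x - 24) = x - 6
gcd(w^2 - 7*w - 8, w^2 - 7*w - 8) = w^2 - 7*w - 8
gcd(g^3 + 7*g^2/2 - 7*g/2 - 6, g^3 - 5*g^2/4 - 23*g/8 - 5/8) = g + 1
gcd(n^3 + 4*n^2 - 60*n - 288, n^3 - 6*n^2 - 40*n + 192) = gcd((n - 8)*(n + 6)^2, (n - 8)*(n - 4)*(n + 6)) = n^2 - 2*n - 48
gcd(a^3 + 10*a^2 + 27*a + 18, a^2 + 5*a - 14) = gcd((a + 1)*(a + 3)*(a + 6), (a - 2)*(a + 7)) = 1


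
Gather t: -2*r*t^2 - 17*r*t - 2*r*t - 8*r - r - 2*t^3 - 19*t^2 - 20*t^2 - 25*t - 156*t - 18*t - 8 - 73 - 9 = -9*r - 2*t^3 + t^2*(-2*r - 39) + t*(-19*r - 199) - 90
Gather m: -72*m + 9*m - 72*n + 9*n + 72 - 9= -63*m - 63*n + 63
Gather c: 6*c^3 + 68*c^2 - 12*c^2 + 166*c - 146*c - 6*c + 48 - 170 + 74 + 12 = 6*c^3 + 56*c^2 + 14*c - 36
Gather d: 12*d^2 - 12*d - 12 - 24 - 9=12*d^2 - 12*d - 45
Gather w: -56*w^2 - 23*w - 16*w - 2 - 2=-56*w^2 - 39*w - 4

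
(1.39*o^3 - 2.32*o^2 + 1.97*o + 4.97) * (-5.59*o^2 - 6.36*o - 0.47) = -7.7701*o^5 + 4.1284*o^4 + 3.0896*o^3 - 39.2211*o^2 - 32.5351*o - 2.3359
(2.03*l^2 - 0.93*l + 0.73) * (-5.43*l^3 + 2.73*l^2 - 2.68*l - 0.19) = -11.0229*l^5 + 10.5918*l^4 - 11.9432*l^3 + 4.0996*l^2 - 1.7797*l - 0.1387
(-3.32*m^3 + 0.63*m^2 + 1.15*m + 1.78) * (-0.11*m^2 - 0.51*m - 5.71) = 0.3652*m^5 + 1.6239*m^4 + 18.5094*m^3 - 4.3796*m^2 - 7.4743*m - 10.1638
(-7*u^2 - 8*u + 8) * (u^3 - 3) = -7*u^5 - 8*u^4 + 8*u^3 + 21*u^2 + 24*u - 24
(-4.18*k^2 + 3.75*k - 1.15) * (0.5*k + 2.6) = -2.09*k^3 - 8.993*k^2 + 9.175*k - 2.99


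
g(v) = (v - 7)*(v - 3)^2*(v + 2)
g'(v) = (v - 7)*(v - 3)^2 + (v - 7)*(v + 2)*(2*v - 6) + (v - 3)^2*(v + 2) = 4*v^3 - 33*v^2 + 50*v + 39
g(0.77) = -85.82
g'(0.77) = 59.76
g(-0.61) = -137.85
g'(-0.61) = -4.69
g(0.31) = -111.83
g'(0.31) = 51.45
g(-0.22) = -133.25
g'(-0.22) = 26.36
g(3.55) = -5.79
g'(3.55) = -20.43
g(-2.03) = 6.85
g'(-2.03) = -231.95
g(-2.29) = 75.39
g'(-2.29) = -296.59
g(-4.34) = 1429.62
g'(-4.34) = -1126.56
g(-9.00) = 16128.00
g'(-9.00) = -6000.00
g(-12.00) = 42750.00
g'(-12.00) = -12225.00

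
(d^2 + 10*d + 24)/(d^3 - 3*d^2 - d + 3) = (d^2 + 10*d + 24)/(d^3 - 3*d^2 - d + 3)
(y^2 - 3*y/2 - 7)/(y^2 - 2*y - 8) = (y - 7/2)/(y - 4)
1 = 1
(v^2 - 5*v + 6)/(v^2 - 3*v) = (v - 2)/v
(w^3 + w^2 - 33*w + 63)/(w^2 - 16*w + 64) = (w^3 + w^2 - 33*w + 63)/(w^2 - 16*w + 64)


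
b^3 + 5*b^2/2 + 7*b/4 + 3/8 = (b + 1/2)^2*(b + 3/2)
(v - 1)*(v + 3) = v^2 + 2*v - 3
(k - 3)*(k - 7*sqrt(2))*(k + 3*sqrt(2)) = k^3 - 4*sqrt(2)*k^2 - 3*k^2 - 42*k + 12*sqrt(2)*k + 126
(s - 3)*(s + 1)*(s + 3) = s^3 + s^2 - 9*s - 9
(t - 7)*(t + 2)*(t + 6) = t^3 + t^2 - 44*t - 84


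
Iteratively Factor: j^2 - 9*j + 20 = (j - 5)*(j - 4)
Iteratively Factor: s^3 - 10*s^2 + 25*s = (s)*(s^2 - 10*s + 25) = s*(s - 5)*(s - 5)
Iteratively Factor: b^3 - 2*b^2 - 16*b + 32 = (b - 4)*(b^2 + 2*b - 8) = (b - 4)*(b + 4)*(b - 2)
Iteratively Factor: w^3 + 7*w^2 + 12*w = (w + 3)*(w^2 + 4*w) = (w + 3)*(w + 4)*(w)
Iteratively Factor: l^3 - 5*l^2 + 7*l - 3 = (l - 3)*(l^2 - 2*l + 1) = (l - 3)*(l - 1)*(l - 1)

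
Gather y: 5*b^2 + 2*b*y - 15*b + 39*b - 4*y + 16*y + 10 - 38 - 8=5*b^2 + 24*b + y*(2*b + 12) - 36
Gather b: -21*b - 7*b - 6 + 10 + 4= 8 - 28*b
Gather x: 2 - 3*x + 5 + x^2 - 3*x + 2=x^2 - 6*x + 9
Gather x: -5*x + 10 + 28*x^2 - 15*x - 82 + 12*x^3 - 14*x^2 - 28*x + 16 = 12*x^3 + 14*x^2 - 48*x - 56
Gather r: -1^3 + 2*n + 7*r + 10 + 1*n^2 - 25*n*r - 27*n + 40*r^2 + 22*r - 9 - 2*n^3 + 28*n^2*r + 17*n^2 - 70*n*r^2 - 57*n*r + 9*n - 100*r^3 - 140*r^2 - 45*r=-2*n^3 + 18*n^2 - 16*n - 100*r^3 + r^2*(-70*n - 100) + r*(28*n^2 - 82*n - 16)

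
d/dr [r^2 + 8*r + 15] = 2*r + 8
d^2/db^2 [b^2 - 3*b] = 2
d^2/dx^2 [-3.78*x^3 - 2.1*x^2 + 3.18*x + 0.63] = -22.68*x - 4.2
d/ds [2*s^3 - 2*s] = 6*s^2 - 2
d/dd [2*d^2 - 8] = 4*d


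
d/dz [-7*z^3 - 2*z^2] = z*(-21*z - 4)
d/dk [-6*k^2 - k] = -12*k - 1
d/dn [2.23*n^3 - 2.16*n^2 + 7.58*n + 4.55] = 6.69*n^2 - 4.32*n + 7.58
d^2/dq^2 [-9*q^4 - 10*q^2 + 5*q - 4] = -108*q^2 - 20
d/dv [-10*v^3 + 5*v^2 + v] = -30*v^2 + 10*v + 1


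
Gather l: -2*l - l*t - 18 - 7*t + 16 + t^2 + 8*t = l*(-t - 2) + t^2 + t - 2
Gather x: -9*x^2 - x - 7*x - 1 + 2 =-9*x^2 - 8*x + 1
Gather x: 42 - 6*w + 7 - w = 49 - 7*w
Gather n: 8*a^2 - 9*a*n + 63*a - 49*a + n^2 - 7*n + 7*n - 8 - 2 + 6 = 8*a^2 - 9*a*n + 14*a + n^2 - 4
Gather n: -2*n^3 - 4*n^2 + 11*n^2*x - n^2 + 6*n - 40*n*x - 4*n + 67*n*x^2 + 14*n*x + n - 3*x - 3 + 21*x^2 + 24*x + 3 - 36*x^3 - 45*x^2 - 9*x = -2*n^3 + n^2*(11*x - 5) + n*(67*x^2 - 26*x + 3) - 36*x^3 - 24*x^2 + 12*x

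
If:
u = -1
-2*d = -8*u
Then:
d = -4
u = -1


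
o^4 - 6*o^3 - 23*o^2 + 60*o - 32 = (o - 8)*(o - 1)^2*(o + 4)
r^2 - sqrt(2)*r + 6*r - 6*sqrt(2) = (r + 6)*(r - sqrt(2))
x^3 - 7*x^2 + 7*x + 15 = (x - 5)*(x - 3)*(x + 1)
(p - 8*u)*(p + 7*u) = p^2 - p*u - 56*u^2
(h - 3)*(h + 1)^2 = h^3 - h^2 - 5*h - 3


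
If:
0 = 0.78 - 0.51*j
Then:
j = 1.53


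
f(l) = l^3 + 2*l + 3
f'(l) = 3*l^2 + 2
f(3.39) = 48.74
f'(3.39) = 36.48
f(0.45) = 3.99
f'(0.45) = 2.61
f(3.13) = 39.92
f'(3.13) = 31.39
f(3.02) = 36.58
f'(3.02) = 29.36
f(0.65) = 4.57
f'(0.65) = 3.27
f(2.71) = 28.32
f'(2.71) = 24.03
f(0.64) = 4.54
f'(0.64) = 3.23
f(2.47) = 23.01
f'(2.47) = 20.30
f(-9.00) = -744.00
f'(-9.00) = 245.00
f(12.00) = 1755.00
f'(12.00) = 434.00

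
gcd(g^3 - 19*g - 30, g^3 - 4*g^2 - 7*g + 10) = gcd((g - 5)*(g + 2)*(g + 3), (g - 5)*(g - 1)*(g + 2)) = g^2 - 3*g - 10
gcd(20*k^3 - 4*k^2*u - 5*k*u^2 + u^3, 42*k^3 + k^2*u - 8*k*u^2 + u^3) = 2*k + u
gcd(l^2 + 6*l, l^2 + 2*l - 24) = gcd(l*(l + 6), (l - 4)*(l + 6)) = l + 6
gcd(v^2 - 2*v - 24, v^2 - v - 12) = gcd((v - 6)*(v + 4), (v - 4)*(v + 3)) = 1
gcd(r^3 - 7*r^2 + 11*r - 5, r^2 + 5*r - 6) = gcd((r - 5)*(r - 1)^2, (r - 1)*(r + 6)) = r - 1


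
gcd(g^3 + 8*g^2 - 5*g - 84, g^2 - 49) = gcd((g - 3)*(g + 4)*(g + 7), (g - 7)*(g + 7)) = g + 7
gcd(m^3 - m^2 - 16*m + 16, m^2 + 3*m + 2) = 1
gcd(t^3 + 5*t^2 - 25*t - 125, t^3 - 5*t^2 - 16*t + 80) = t - 5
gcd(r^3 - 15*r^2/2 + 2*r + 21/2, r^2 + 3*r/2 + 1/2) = r + 1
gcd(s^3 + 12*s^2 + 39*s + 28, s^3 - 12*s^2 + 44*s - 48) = 1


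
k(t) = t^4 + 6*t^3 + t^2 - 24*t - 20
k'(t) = 4*t^3 + 18*t^2 + 2*t - 24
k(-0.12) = -17.12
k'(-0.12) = -23.99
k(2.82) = 118.07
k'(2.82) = 214.49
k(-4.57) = -25.92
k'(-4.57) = -38.99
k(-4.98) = -1.66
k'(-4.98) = -81.58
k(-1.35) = 2.78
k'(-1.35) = -3.74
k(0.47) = -30.39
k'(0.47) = -18.67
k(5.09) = 1346.21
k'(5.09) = 980.01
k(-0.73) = -4.00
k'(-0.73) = -17.42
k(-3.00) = -20.00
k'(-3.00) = 24.00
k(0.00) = -20.00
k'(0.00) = -24.00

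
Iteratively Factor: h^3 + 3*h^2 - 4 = (h + 2)*(h^2 + h - 2) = (h + 2)^2*(h - 1)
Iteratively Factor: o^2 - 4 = (o - 2)*(o + 2)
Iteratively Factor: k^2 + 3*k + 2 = (k + 1)*(k + 2)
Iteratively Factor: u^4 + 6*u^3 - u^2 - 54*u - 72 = (u - 3)*(u^3 + 9*u^2 + 26*u + 24) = (u - 3)*(u + 2)*(u^2 + 7*u + 12) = (u - 3)*(u + 2)*(u + 3)*(u + 4)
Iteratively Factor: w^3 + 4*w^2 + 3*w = (w)*(w^2 + 4*w + 3) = w*(w + 1)*(w + 3)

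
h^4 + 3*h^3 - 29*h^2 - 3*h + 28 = (h - 4)*(h - 1)*(h + 1)*(h + 7)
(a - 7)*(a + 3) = a^2 - 4*a - 21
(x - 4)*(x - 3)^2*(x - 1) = x^4 - 11*x^3 + 43*x^2 - 69*x + 36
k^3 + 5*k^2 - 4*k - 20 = (k - 2)*(k + 2)*(k + 5)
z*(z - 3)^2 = z^3 - 6*z^2 + 9*z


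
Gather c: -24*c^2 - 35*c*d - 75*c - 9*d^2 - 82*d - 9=-24*c^2 + c*(-35*d - 75) - 9*d^2 - 82*d - 9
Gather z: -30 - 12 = -42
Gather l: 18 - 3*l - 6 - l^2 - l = -l^2 - 4*l + 12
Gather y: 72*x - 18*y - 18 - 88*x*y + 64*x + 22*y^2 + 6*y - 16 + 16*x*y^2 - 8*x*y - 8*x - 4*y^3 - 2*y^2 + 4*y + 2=128*x - 4*y^3 + y^2*(16*x + 20) + y*(-96*x - 8) - 32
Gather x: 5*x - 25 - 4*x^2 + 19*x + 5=-4*x^2 + 24*x - 20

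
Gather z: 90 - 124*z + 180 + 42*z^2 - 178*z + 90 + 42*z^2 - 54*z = 84*z^2 - 356*z + 360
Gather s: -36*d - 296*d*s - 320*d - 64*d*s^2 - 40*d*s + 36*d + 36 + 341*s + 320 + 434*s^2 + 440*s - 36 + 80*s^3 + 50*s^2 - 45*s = -320*d + 80*s^3 + s^2*(484 - 64*d) + s*(736 - 336*d) + 320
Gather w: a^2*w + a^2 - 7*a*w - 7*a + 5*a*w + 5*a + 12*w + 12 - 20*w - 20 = a^2 - 2*a + w*(a^2 - 2*a - 8) - 8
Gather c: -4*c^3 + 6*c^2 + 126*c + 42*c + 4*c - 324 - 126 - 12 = -4*c^3 + 6*c^2 + 172*c - 462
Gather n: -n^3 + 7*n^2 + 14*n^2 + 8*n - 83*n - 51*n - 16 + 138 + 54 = -n^3 + 21*n^2 - 126*n + 176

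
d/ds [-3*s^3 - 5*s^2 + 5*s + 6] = -9*s^2 - 10*s + 5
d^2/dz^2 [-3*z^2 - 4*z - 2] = -6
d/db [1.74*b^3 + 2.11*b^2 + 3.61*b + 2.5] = 5.22*b^2 + 4.22*b + 3.61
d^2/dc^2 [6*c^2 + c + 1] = 12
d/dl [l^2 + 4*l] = 2*l + 4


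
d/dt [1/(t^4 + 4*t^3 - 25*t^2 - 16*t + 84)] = 2*(-2*t^3 - 6*t^2 + 25*t + 8)/(t^4 + 4*t^3 - 25*t^2 - 16*t + 84)^2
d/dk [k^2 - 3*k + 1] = 2*k - 3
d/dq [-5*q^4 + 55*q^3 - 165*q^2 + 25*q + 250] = -20*q^3 + 165*q^2 - 330*q + 25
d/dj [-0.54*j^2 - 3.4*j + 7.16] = -1.08*j - 3.4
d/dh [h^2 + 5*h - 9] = 2*h + 5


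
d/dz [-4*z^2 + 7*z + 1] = 7 - 8*z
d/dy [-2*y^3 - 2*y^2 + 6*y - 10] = -6*y^2 - 4*y + 6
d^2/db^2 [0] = 0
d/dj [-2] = 0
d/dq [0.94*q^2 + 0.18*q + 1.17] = 1.88*q + 0.18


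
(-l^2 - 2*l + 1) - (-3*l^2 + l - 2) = 2*l^2 - 3*l + 3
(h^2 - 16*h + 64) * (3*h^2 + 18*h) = 3*h^4 - 30*h^3 - 96*h^2 + 1152*h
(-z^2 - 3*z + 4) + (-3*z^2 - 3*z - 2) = -4*z^2 - 6*z + 2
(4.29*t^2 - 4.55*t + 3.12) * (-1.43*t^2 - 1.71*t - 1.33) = -6.1347*t^4 - 0.829400000000001*t^3 - 2.3868*t^2 + 0.716299999999999*t - 4.1496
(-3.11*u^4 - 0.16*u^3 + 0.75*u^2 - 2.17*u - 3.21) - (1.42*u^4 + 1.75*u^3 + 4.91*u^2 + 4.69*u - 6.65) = -4.53*u^4 - 1.91*u^3 - 4.16*u^2 - 6.86*u + 3.44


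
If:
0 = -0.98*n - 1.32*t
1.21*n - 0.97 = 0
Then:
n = 0.80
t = -0.60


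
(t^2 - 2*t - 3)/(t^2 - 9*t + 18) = (t + 1)/(t - 6)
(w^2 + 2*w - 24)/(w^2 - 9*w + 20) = (w + 6)/(w - 5)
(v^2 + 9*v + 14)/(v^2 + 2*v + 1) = (v^2 + 9*v + 14)/(v^2 + 2*v + 1)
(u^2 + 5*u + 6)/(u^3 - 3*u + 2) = (u + 3)/(u^2 - 2*u + 1)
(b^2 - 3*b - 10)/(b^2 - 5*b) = (b + 2)/b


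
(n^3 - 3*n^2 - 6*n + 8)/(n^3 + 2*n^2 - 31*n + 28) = (n + 2)/(n + 7)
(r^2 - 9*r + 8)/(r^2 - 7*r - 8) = (r - 1)/(r + 1)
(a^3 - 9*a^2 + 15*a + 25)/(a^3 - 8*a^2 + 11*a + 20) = (a - 5)/(a - 4)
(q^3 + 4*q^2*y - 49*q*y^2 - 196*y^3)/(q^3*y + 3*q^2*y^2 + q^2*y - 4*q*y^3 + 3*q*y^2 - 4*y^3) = (-q^2 + 49*y^2)/(y*(-q^2 + q*y - q + y))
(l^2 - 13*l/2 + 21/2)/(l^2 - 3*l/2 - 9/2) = (2*l - 7)/(2*l + 3)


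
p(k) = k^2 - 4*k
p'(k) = 2*k - 4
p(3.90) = -0.39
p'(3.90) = 3.80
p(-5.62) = 54.06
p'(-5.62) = -15.24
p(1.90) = -3.99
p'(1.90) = -0.20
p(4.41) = 1.81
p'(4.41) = 4.82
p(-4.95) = 44.30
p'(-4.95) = -13.90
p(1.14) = -3.26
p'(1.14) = -1.72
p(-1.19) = 6.18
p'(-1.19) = -6.38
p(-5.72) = 55.60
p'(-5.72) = -15.44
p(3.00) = -3.00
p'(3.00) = 2.00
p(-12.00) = 192.00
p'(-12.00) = -28.00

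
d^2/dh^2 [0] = 0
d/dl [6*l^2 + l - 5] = 12*l + 1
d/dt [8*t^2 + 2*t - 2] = 16*t + 2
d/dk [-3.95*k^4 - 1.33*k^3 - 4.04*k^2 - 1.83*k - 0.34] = -15.8*k^3 - 3.99*k^2 - 8.08*k - 1.83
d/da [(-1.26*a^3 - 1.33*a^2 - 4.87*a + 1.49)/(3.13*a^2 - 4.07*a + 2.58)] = (-3.9438*a^4 + 10.2564*a^3 + 10.9038*a^2 - 16.1902*a - 6.5003)/(9.7969*a^4 - 25.4782*a^3 + 32.7157*a^2 - 21.0012*a + 6.6564)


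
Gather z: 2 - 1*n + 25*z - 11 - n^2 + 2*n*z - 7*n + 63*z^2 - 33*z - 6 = -n^2 - 8*n + 63*z^2 + z*(2*n - 8) - 15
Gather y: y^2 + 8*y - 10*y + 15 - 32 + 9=y^2 - 2*y - 8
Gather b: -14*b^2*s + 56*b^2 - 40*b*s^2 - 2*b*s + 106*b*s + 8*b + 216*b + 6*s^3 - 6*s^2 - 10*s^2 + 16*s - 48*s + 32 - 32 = b^2*(56 - 14*s) + b*(-40*s^2 + 104*s + 224) + 6*s^3 - 16*s^2 - 32*s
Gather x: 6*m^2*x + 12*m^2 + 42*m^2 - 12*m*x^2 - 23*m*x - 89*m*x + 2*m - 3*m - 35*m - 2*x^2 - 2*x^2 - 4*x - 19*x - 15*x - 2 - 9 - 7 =54*m^2 - 36*m + x^2*(-12*m - 4) + x*(6*m^2 - 112*m - 38) - 18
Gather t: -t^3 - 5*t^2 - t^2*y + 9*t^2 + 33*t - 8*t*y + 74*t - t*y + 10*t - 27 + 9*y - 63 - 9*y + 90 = -t^3 + t^2*(4 - y) + t*(117 - 9*y)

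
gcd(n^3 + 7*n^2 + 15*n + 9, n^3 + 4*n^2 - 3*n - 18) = n^2 + 6*n + 9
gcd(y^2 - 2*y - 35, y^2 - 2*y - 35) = y^2 - 2*y - 35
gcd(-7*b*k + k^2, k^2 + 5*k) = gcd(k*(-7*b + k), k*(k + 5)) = k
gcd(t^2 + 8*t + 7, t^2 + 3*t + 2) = t + 1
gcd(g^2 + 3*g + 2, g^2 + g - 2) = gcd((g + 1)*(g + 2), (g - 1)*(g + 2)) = g + 2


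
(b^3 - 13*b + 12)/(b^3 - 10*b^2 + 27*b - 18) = (b + 4)/(b - 6)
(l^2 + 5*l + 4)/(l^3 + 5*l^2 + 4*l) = 1/l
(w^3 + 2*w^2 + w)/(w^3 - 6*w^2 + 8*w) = (w^2 + 2*w + 1)/(w^2 - 6*w + 8)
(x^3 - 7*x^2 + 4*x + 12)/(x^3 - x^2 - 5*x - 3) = (x^2 - 8*x + 12)/(x^2 - 2*x - 3)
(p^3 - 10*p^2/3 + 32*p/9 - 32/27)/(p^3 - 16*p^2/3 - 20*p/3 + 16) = (p^2 - 2*p + 8/9)/(p^2 - 4*p - 12)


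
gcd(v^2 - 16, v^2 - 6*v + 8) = v - 4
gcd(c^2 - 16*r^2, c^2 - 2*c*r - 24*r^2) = c + 4*r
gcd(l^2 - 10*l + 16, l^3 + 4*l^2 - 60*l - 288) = l - 8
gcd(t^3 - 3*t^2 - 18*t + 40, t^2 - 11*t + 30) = t - 5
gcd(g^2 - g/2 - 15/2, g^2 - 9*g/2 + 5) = 1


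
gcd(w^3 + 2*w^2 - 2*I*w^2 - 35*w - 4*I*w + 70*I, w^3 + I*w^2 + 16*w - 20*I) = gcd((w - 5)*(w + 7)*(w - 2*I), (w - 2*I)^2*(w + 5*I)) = w - 2*I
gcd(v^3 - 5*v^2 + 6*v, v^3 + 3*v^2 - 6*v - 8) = v - 2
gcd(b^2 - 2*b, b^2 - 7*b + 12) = 1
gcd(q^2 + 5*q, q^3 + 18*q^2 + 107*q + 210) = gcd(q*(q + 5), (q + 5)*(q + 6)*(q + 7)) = q + 5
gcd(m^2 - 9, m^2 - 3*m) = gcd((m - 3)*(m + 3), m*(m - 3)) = m - 3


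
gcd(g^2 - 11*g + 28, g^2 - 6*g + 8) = g - 4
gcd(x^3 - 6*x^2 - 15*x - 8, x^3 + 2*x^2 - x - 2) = x + 1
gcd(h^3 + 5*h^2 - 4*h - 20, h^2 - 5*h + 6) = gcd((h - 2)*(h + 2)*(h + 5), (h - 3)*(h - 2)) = h - 2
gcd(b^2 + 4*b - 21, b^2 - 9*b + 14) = 1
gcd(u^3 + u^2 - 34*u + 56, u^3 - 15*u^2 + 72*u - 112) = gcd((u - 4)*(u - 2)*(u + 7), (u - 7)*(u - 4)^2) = u - 4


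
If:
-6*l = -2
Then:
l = 1/3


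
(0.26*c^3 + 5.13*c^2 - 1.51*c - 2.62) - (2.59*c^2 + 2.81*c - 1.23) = 0.26*c^3 + 2.54*c^2 - 4.32*c - 1.39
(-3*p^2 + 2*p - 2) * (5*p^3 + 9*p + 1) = -15*p^5 + 10*p^4 - 37*p^3 + 15*p^2 - 16*p - 2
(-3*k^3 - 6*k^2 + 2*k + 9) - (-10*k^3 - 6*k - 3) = 7*k^3 - 6*k^2 + 8*k + 12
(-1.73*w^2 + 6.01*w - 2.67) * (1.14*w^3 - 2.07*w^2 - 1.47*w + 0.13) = -1.9722*w^5 + 10.4325*w^4 - 12.9414*w^3 - 3.5327*w^2 + 4.7062*w - 0.3471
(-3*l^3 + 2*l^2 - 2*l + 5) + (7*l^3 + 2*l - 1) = 4*l^3 + 2*l^2 + 4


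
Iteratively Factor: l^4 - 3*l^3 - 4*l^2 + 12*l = (l)*(l^3 - 3*l^2 - 4*l + 12) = l*(l + 2)*(l^2 - 5*l + 6) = l*(l - 2)*(l + 2)*(l - 3)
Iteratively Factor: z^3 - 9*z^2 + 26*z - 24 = (z - 4)*(z^2 - 5*z + 6) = (z - 4)*(z - 2)*(z - 3)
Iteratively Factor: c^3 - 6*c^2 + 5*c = (c)*(c^2 - 6*c + 5) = c*(c - 5)*(c - 1)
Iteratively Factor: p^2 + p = (p)*(p + 1)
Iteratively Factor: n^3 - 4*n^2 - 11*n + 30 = (n - 5)*(n^2 + n - 6) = (n - 5)*(n + 3)*(n - 2)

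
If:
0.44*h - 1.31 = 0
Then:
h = 2.98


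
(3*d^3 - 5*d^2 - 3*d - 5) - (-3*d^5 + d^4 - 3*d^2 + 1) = 3*d^5 - d^4 + 3*d^3 - 2*d^2 - 3*d - 6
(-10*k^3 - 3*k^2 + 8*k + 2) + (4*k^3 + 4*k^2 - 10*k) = -6*k^3 + k^2 - 2*k + 2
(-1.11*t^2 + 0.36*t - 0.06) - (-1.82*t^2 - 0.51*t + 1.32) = 0.71*t^2 + 0.87*t - 1.38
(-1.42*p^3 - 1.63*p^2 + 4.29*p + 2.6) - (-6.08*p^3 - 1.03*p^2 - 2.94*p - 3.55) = 4.66*p^3 - 0.6*p^2 + 7.23*p + 6.15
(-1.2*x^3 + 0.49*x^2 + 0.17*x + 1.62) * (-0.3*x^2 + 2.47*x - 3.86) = 0.36*x^5 - 3.111*x^4 + 5.7913*x^3 - 1.9575*x^2 + 3.3452*x - 6.2532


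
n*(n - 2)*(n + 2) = n^3 - 4*n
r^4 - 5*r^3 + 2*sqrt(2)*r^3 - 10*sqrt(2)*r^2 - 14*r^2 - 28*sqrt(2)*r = r*(r - 7)*(r + 2)*(r + 2*sqrt(2))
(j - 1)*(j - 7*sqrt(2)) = j^2 - 7*sqrt(2)*j - j + 7*sqrt(2)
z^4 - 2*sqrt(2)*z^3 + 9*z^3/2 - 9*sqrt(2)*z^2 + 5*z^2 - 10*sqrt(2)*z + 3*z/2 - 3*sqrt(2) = (z + 1/2)*(z + 1)*(z + 3)*(z - 2*sqrt(2))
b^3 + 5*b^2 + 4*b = b*(b + 1)*(b + 4)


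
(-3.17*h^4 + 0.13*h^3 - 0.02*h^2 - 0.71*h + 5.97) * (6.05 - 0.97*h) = 3.0749*h^5 - 19.3046*h^4 + 0.8059*h^3 + 0.5677*h^2 - 10.0864*h + 36.1185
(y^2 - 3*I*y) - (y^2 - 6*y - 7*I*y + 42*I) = 6*y + 4*I*y - 42*I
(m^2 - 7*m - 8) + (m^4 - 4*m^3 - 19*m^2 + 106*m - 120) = m^4 - 4*m^3 - 18*m^2 + 99*m - 128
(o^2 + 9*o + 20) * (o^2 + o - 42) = o^4 + 10*o^3 - 13*o^2 - 358*o - 840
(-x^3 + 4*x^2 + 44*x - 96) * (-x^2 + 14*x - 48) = x^5 - 18*x^4 + 60*x^3 + 520*x^2 - 3456*x + 4608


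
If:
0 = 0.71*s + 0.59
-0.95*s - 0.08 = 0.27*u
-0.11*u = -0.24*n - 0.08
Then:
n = 0.87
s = -0.83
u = 2.63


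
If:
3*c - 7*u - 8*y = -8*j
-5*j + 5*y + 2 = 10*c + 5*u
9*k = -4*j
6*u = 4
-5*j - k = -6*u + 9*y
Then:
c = -34/65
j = 3222/3965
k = -1432/3965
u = 2/3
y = 394/11895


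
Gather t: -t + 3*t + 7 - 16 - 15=2*t - 24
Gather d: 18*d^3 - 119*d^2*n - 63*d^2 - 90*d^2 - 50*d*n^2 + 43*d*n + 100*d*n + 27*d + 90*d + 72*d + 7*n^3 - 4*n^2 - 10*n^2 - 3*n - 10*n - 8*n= 18*d^3 + d^2*(-119*n - 153) + d*(-50*n^2 + 143*n + 189) + 7*n^3 - 14*n^2 - 21*n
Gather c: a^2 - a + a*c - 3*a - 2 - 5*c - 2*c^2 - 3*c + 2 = a^2 - 4*a - 2*c^2 + c*(a - 8)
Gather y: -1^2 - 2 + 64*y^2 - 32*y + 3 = 64*y^2 - 32*y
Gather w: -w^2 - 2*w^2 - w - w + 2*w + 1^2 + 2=3 - 3*w^2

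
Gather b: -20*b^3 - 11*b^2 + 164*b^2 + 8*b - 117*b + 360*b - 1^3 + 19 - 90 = -20*b^3 + 153*b^2 + 251*b - 72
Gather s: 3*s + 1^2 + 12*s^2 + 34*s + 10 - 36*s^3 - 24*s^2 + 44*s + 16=-36*s^3 - 12*s^2 + 81*s + 27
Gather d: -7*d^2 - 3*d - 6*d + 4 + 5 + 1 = -7*d^2 - 9*d + 10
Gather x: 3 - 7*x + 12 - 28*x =15 - 35*x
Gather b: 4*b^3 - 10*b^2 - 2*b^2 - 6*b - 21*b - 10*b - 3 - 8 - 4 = 4*b^3 - 12*b^2 - 37*b - 15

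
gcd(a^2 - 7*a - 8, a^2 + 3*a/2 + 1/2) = a + 1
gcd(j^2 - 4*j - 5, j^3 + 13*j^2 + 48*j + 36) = j + 1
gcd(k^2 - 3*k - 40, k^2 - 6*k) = 1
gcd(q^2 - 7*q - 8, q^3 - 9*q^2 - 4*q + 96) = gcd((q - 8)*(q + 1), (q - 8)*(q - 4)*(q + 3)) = q - 8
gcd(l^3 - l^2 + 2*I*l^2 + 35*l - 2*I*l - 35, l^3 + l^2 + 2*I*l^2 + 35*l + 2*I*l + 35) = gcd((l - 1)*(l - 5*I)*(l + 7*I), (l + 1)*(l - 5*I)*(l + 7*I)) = l^2 + 2*I*l + 35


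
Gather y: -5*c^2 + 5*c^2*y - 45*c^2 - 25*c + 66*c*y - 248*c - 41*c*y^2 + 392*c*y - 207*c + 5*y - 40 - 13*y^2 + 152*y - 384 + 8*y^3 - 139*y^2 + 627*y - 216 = -50*c^2 - 480*c + 8*y^3 + y^2*(-41*c - 152) + y*(5*c^2 + 458*c + 784) - 640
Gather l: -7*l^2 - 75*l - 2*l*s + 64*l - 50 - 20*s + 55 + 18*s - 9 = -7*l^2 + l*(-2*s - 11) - 2*s - 4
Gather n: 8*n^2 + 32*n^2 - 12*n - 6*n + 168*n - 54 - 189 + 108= 40*n^2 + 150*n - 135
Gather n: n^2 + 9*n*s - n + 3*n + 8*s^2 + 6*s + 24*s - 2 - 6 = n^2 + n*(9*s + 2) + 8*s^2 + 30*s - 8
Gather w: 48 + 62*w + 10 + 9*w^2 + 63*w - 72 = 9*w^2 + 125*w - 14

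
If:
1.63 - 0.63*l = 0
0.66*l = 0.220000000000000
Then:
No Solution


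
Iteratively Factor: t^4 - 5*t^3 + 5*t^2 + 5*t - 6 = (t - 1)*(t^3 - 4*t^2 + t + 6) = (t - 1)*(t + 1)*(t^2 - 5*t + 6) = (t - 3)*(t - 1)*(t + 1)*(t - 2)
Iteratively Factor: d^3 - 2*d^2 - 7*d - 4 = (d + 1)*(d^2 - 3*d - 4) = (d - 4)*(d + 1)*(d + 1)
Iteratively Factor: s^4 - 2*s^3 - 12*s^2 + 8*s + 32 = (s + 2)*(s^3 - 4*s^2 - 4*s + 16) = (s - 4)*(s + 2)*(s^2 - 4) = (s - 4)*(s + 2)^2*(s - 2)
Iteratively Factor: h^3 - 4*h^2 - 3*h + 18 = (h + 2)*(h^2 - 6*h + 9) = (h - 3)*(h + 2)*(h - 3)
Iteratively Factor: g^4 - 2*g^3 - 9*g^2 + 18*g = (g)*(g^3 - 2*g^2 - 9*g + 18) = g*(g - 2)*(g^2 - 9) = g*(g - 2)*(g + 3)*(g - 3)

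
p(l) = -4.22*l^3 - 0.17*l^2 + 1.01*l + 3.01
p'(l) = -12.66*l^2 - 0.34*l + 1.01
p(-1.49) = 15.09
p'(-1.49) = -26.59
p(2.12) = -35.82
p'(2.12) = -56.61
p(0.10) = 3.11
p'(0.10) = 0.85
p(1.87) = -23.29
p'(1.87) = -43.90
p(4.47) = -372.78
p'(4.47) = -253.47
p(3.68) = -205.88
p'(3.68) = -171.69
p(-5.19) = 583.14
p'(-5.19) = -338.24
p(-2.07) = 37.62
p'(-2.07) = -52.53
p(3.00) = -109.43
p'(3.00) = -113.95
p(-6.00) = 902.35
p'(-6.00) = -452.71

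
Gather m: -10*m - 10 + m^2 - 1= m^2 - 10*m - 11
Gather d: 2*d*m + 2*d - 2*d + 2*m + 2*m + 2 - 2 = 2*d*m + 4*m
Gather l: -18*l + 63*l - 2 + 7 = 45*l + 5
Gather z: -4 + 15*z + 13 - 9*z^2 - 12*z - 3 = -9*z^2 + 3*z + 6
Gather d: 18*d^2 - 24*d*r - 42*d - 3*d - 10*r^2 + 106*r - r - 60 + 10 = 18*d^2 + d*(-24*r - 45) - 10*r^2 + 105*r - 50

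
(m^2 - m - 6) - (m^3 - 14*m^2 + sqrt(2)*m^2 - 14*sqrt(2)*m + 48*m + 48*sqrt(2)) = -m^3 - sqrt(2)*m^2 + 15*m^2 - 49*m + 14*sqrt(2)*m - 48*sqrt(2) - 6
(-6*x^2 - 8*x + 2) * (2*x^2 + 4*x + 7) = -12*x^4 - 40*x^3 - 70*x^2 - 48*x + 14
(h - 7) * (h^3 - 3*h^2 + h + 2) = h^4 - 10*h^3 + 22*h^2 - 5*h - 14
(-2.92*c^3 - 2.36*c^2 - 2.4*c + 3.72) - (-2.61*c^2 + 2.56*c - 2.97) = -2.92*c^3 + 0.25*c^2 - 4.96*c + 6.69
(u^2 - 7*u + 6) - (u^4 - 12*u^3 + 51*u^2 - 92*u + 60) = -u^4 + 12*u^3 - 50*u^2 + 85*u - 54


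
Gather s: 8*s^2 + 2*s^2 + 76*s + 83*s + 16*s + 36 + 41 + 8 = 10*s^2 + 175*s + 85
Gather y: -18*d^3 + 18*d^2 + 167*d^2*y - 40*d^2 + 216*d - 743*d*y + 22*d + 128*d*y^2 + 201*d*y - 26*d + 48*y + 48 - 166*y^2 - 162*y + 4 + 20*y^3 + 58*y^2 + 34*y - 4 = -18*d^3 - 22*d^2 + 212*d + 20*y^3 + y^2*(128*d - 108) + y*(167*d^2 - 542*d - 80) + 48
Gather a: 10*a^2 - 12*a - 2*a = 10*a^2 - 14*a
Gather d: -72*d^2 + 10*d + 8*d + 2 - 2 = -72*d^2 + 18*d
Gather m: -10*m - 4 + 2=-10*m - 2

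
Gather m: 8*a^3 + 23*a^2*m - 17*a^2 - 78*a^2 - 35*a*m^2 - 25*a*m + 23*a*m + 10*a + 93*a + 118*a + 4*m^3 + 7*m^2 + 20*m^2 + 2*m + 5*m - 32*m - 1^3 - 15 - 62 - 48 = 8*a^3 - 95*a^2 + 221*a + 4*m^3 + m^2*(27 - 35*a) + m*(23*a^2 - 2*a - 25) - 126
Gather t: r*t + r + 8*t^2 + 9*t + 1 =r + 8*t^2 + t*(r + 9) + 1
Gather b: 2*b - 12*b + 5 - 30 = -10*b - 25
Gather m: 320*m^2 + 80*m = 320*m^2 + 80*m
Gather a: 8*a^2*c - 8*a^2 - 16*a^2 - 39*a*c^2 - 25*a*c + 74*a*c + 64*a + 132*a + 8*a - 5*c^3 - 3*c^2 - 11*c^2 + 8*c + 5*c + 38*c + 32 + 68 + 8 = a^2*(8*c - 24) + a*(-39*c^2 + 49*c + 204) - 5*c^3 - 14*c^2 + 51*c + 108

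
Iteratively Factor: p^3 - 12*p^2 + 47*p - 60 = (p - 4)*(p^2 - 8*p + 15) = (p - 5)*(p - 4)*(p - 3)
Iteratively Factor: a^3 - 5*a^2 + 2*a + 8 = (a - 4)*(a^2 - a - 2) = (a - 4)*(a + 1)*(a - 2)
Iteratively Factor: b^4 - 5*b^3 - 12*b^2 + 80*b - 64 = (b - 4)*(b^3 - b^2 - 16*b + 16) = (b - 4)*(b + 4)*(b^2 - 5*b + 4) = (b - 4)*(b - 1)*(b + 4)*(b - 4)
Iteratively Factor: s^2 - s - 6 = (s + 2)*(s - 3)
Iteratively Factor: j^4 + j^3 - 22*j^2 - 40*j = (j + 4)*(j^3 - 3*j^2 - 10*j) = (j - 5)*(j + 4)*(j^2 + 2*j) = (j - 5)*(j + 2)*(j + 4)*(j)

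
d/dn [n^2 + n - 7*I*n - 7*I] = 2*n + 1 - 7*I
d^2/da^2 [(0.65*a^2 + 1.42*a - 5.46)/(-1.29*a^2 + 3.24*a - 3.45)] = (-1.77635683940025e-15*a^4 - 10.159524*a^3 + 71.872866*a^2 - 99.005436*a + 18.815562)/(2.146689*a^6 - 16.175052*a^5 + 57.849147*a^4 - 120.529944*a^3 + 154.712835*a^2 - 115.6923*a + 41.063625)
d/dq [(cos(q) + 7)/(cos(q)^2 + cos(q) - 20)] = (cos(q)^2 + 14*cos(q) + 27)*sin(q)/(cos(q)^2 + cos(q) - 20)^2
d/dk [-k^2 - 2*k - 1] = -2*k - 2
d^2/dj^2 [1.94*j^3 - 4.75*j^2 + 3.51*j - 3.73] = 11.64*j - 9.5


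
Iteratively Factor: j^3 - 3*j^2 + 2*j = (j)*(j^2 - 3*j + 2) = j*(j - 1)*(j - 2)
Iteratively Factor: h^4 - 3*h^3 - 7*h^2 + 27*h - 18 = (h - 2)*(h^3 - h^2 - 9*h + 9) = (h - 3)*(h - 2)*(h^2 + 2*h - 3) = (h - 3)*(h - 2)*(h - 1)*(h + 3)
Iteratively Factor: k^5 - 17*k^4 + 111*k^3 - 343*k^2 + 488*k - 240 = (k - 4)*(k^4 - 13*k^3 + 59*k^2 - 107*k + 60) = (k - 4)^2*(k^3 - 9*k^2 + 23*k - 15) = (k - 4)^2*(k - 3)*(k^2 - 6*k + 5) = (k - 4)^2*(k - 3)*(k - 1)*(k - 5)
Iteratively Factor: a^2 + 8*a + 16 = (a + 4)*(a + 4)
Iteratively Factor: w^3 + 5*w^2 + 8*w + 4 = (w + 2)*(w^2 + 3*w + 2) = (w + 2)^2*(w + 1)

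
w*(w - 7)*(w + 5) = w^3 - 2*w^2 - 35*w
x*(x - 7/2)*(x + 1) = x^3 - 5*x^2/2 - 7*x/2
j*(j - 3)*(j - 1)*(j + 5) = j^4 + j^3 - 17*j^2 + 15*j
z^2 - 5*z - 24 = (z - 8)*(z + 3)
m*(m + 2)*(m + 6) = m^3 + 8*m^2 + 12*m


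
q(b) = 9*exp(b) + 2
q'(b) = 9*exp(b)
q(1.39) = 38.13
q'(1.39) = 36.13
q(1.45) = 40.37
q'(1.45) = 38.37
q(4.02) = 503.31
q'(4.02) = 501.31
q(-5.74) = 2.03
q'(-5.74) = 0.03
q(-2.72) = 2.59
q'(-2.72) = 0.59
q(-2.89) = 2.50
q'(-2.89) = 0.50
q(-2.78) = 2.56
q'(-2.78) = 0.56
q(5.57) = 2363.91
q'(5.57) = 2361.91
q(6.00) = 3632.86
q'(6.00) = 3630.86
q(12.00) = 1464795.12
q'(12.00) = 1464793.12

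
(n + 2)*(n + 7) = n^2 + 9*n + 14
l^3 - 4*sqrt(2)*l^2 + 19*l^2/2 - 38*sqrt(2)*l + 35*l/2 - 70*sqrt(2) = (l + 5/2)*(l + 7)*(l - 4*sqrt(2))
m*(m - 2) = m^2 - 2*m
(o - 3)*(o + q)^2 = o^3 + 2*o^2*q - 3*o^2 + o*q^2 - 6*o*q - 3*q^2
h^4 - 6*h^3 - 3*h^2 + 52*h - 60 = (h - 5)*(h - 2)^2*(h + 3)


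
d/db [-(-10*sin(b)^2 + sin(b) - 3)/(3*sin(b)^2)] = (sin(b) - 6)*cos(b)/(3*sin(b)^3)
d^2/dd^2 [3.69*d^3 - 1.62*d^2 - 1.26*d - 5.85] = 22.14*d - 3.24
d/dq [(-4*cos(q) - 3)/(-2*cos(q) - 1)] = 2*sin(q)/(2*cos(q) + 1)^2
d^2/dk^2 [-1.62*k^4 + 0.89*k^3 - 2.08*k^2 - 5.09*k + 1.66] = -19.44*k^2 + 5.34*k - 4.16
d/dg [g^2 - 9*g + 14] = 2*g - 9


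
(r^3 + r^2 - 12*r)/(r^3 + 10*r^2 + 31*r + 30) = r*(r^2 + r - 12)/(r^3 + 10*r^2 + 31*r + 30)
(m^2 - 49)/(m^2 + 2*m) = (m^2 - 49)/(m*(m + 2))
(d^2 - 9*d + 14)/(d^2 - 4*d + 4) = (d - 7)/(d - 2)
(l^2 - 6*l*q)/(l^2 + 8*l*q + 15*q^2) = l*(l - 6*q)/(l^2 + 8*l*q + 15*q^2)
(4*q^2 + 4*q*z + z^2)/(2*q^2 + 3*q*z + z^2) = (2*q + z)/(q + z)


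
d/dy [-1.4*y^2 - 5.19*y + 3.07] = -2.8*y - 5.19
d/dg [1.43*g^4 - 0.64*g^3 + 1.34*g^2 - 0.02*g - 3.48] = 5.72*g^3 - 1.92*g^2 + 2.68*g - 0.02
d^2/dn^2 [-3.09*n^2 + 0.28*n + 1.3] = -6.18000000000000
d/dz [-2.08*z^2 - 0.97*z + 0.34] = -4.16*z - 0.97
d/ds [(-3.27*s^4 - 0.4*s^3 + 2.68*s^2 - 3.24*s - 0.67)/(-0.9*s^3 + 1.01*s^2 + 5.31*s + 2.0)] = (2.943*s^6 - 6.6054*s^5 - 50.0831*s^4 - 36.24*s^3 + 13.2942*s^2 + 12.0734*s - 2.9223)/(0.81*s^6 - 1.818*s^5 - 8.5379*s^4 + 7.1262*s^3 + 32.2361*s^2 + 21.24*s + 4.0)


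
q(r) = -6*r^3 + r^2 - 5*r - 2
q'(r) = -18*r^2 + 2*r - 5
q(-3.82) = 366.15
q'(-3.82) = -275.30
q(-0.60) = 2.66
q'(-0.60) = -12.68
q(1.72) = -38.17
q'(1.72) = -54.81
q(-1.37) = 22.16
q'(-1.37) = -41.52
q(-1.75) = 41.97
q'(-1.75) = -63.62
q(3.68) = -305.87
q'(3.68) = -241.40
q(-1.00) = 10.00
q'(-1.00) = -25.00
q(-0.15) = -1.21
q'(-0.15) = -5.70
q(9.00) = -4340.00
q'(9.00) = -1445.00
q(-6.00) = 1360.00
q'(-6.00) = -665.00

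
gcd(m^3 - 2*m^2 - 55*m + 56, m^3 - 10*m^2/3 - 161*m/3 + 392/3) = m^2 - m - 56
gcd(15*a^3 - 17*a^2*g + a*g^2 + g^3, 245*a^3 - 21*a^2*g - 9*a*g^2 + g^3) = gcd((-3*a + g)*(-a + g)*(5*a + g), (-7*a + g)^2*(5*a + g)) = 5*a + g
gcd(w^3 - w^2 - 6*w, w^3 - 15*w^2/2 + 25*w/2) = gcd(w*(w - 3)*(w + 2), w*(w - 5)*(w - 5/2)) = w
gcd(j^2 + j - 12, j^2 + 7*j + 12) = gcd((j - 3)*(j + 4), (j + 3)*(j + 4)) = j + 4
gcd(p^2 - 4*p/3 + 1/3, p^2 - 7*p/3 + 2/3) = p - 1/3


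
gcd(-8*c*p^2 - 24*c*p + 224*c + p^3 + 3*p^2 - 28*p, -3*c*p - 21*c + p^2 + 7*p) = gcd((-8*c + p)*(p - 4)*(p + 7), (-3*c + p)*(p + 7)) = p + 7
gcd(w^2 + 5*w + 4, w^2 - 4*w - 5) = w + 1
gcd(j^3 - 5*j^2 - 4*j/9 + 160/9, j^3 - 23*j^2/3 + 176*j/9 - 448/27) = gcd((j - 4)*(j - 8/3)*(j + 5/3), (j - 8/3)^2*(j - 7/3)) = j - 8/3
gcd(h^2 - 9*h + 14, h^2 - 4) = h - 2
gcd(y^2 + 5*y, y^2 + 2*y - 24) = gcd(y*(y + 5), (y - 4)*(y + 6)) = 1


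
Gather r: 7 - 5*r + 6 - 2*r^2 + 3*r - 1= -2*r^2 - 2*r + 12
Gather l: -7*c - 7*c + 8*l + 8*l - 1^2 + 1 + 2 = -14*c + 16*l + 2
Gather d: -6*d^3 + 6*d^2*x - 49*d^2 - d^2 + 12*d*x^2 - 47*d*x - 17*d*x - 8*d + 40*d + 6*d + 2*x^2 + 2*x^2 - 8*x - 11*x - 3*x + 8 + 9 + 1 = -6*d^3 + d^2*(6*x - 50) + d*(12*x^2 - 64*x + 38) + 4*x^2 - 22*x + 18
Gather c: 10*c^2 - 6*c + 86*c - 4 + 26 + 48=10*c^2 + 80*c + 70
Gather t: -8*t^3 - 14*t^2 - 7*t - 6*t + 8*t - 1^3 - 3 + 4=-8*t^3 - 14*t^2 - 5*t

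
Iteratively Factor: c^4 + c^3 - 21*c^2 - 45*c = (c - 5)*(c^3 + 6*c^2 + 9*c) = c*(c - 5)*(c^2 + 6*c + 9) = c*(c - 5)*(c + 3)*(c + 3)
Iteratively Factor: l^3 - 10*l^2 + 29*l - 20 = (l - 1)*(l^2 - 9*l + 20) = (l - 5)*(l - 1)*(l - 4)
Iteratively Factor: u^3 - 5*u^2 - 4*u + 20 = (u - 2)*(u^2 - 3*u - 10) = (u - 5)*(u - 2)*(u + 2)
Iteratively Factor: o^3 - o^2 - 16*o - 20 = (o + 2)*(o^2 - 3*o - 10) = (o + 2)^2*(o - 5)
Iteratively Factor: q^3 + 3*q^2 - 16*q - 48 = (q + 3)*(q^2 - 16) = (q + 3)*(q + 4)*(q - 4)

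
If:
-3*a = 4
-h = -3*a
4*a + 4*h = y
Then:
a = -4/3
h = -4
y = -64/3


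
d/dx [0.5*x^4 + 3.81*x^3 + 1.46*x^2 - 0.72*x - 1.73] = 2.0*x^3 + 11.43*x^2 + 2.92*x - 0.72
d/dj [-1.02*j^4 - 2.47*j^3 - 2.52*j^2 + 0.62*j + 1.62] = -4.08*j^3 - 7.41*j^2 - 5.04*j + 0.62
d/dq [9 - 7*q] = -7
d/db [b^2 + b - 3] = 2*b + 1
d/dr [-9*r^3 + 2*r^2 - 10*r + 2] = -27*r^2 + 4*r - 10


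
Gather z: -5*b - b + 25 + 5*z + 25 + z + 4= -6*b + 6*z + 54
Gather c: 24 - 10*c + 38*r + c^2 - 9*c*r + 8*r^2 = c^2 + c*(-9*r - 10) + 8*r^2 + 38*r + 24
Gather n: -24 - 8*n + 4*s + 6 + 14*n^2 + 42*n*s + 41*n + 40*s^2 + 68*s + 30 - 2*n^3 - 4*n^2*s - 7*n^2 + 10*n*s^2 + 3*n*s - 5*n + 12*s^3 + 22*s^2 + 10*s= -2*n^3 + n^2*(7 - 4*s) + n*(10*s^2 + 45*s + 28) + 12*s^3 + 62*s^2 + 82*s + 12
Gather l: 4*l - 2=4*l - 2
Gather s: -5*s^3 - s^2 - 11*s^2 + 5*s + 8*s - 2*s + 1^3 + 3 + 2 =-5*s^3 - 12*s^2 + 11*s + 6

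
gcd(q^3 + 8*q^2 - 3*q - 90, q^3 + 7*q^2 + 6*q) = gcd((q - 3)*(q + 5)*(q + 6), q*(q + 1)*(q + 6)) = q + 6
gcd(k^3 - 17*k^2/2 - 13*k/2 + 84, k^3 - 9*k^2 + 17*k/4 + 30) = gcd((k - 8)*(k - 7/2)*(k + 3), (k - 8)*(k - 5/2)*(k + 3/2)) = k - 8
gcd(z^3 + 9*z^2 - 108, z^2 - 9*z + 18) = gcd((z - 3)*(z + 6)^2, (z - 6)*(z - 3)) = z - 3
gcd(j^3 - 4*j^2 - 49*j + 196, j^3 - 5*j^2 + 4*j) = j - 4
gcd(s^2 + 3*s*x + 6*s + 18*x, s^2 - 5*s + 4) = 1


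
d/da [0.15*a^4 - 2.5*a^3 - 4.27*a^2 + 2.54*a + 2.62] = 0.6*a^3 - 7.5*a^2 - 8.54*a + 2.54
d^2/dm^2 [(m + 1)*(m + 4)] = 2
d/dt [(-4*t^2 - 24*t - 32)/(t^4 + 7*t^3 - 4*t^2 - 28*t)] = 4*(2*t^3 + 17*t^2 + 40*t - 56)/(t^2*(t^4 + 10*t^3 - 3*t^2 - 140*t + 196))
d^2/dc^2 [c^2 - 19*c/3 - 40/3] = 2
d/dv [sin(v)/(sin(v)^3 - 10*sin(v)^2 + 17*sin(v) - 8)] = 2*(4*sin(v) + cos(v)^2 + 3)*cos(v)/((sin(v) - 8)^2*(sin(v) - 1)^3)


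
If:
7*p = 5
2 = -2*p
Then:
No Solution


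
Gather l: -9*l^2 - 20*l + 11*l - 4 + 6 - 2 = -9*l^2 - 9*l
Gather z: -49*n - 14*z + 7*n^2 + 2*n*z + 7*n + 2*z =7*n^2 - 42*n + z*(2*n - 12)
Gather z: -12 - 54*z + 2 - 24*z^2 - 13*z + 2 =-24*z^2 - 67*z - 8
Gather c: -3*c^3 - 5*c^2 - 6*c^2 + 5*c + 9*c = -3*c^3 - 11*c^2 + 14*c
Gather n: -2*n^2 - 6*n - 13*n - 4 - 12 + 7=-2*n^2 - 19*n - 9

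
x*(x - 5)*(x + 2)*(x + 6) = x^4 + 3*x^3 - 28*x^2 - 60*x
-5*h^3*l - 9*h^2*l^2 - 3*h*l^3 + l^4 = l*(-5*h + l)*(h + l)^2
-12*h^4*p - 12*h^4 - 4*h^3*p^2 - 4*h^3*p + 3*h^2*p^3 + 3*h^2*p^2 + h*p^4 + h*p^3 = (-2*h + p)*(2*h + p)*(3*h + p)*(h*p + h)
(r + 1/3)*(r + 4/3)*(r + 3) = r^3 + 14*r^2/3 + 49*r/9 + 4/3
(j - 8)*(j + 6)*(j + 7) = j^3 + 5*j^2 - 62*j - 336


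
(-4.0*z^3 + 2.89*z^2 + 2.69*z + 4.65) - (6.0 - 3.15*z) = -4.0*z^3 + 2.89*z^2 + 5.84*z - 1.35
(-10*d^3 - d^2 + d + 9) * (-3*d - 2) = 30*d^4 + 23*d^3 - d^2 - 29*d - 18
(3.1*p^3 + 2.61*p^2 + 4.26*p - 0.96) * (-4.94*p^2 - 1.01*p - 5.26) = -15.314*p^5 - 16.0244*p^4 - 39.9865*p^3 - 13.2888*p^2 - 21.438*p + 5.0496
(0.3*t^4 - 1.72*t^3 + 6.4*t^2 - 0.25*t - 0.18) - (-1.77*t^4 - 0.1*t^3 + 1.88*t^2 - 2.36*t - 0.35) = 2.07*t^4 - 1.62*t^3 + 4.52*t^2 + 2.11*t + 0.17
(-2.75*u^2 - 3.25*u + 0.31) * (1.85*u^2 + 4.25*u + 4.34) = -5.0875*u^4 - 17.7*u^3 - 25.174*u^2 - 12.7875*u + 1.3454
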